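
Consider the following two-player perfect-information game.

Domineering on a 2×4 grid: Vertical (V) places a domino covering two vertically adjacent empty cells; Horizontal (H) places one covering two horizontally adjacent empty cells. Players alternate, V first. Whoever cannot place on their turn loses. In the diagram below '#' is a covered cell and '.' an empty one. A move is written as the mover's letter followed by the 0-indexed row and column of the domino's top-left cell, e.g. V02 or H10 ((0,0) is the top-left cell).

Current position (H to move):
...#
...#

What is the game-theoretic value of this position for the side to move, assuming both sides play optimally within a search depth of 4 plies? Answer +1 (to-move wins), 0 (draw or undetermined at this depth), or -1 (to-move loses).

[...#/...#] H move#1: H00:+1/##.#/...#*, H01:+1/.###/...#, H10:+1/...#/##.#, H11:+1/...#/.###
[##.#/...#] V move#2: V02:-1/####/..##*
[####/..##] H move#3: H10:+1/####/####*
[####/####] end (terminal -1, V#4); searched ...#/...# to 4

value(...#/...#, H) = +1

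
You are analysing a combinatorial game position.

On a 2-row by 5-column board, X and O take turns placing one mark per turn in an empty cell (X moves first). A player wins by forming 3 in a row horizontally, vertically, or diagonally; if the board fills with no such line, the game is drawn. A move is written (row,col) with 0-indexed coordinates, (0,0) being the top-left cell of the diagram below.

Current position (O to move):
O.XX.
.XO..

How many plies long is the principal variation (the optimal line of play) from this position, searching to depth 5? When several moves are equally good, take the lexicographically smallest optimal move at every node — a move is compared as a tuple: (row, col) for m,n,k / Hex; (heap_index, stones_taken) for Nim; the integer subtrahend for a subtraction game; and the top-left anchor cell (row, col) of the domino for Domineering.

ply 1, O at O.XX./.XO.. | (0,1)=-1→OOXX./.XO..*; (0,4)=-1→O.XXO/.XO..; (1,0)=-1→O.XX./OXO..; (1,3)=-1→O.XX./.XOO.; (1,4)=-1→O.XX./.XO.O
ply 2, X at OOXX./.XO.. | (0,4)=+1→OOXXX/.XO..*; (1,0)=+0→OOXX./XXO..; (1,3)=+0→OOXX./.XOX.; (1,4)=+0→OOXX./.XO.X
ply 3: OOXXX/.XO.. is terminal -1 (O); from O.XX./.XO.. depth 5

PV length from [O.XX./.XO..]: 2 plies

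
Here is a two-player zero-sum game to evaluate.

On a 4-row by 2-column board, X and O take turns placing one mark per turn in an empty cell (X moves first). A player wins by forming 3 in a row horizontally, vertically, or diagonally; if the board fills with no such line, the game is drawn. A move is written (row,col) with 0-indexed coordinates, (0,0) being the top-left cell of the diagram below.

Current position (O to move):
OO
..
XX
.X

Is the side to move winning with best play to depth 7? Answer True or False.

O winning at [OO/../XX/.X]: False

[OO/../XX/.X] O move#1: (1,0):-1/OO/O./XX/.X, (1,1):+0/OO/.O/XX/.X*, (3,0):-1/OO/../XX/OX
[OO/.O/XX/.X] X move#2: (1,0):+0/OO/XO/XX/.X*, (3,0):+0/OO/.O/XX/XX
[OO/XO/XX/.X] O move#3: (3,0):+0/OO/XO/XX/OX*
[OO/XO/XX/OX] end (terminal +0, X#4); searched OO/../XX/.X to 7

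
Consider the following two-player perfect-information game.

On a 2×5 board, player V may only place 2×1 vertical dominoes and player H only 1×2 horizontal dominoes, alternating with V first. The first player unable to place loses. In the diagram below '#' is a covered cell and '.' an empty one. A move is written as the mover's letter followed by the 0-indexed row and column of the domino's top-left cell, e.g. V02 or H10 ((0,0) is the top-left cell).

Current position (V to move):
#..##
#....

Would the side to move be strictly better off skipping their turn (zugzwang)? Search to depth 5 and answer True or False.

zugzwang(#..##/#...., V) = False

[#..##/#....] V move#1: V01:-1/##.##/##..., V02:+1/#.###/#.#..*
[#.###/#.#..] H move#2: H13:-1/#.###/#.###*
[#.###/#.###] V move#3: V01:+1/#####/#####*
[#####/#####] end (terminal -1, H#4); searched #..##/#.... to 5
suppose V passes — search the same position with H to move:
pass> [#..##/#....] H move#1: H01:+1/#####/#....*, H11:+1/#..##/###.., H12:-1/#..##/#.##., H13:-1/#..##/#..##
pass> [#####/#....] end (terminal -1, V#2); searched #..##/#.... to 5
for V: play +1, pass -1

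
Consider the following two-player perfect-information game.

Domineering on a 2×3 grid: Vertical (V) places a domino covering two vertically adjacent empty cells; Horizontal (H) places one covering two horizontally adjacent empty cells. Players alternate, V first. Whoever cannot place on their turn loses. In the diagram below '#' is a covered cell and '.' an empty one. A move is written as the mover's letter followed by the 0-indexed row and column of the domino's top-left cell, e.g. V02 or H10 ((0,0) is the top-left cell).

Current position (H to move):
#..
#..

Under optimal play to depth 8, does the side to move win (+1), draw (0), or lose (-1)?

ply 1, H at #../#.. | H01=+1→###/#..*; H11=+1→#../###
ply 2: ###/#.. is terminal -1 (V); from #../#.. depth 8

value(#../#.., H) = +1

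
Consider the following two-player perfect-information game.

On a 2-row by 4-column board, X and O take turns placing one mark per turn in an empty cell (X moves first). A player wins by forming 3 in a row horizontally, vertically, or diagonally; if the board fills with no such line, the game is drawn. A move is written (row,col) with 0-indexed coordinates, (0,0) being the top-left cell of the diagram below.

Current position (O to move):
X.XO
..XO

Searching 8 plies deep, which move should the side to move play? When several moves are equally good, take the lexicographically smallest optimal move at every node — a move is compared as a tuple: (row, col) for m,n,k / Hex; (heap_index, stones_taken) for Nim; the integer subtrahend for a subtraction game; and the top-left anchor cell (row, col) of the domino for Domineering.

ply 1, O at X.XO/..XO | (0,1)=+0→XOXO/..XO*; (1,0)=-1→X.XO/O.XO; (1,1)=-1→X.XO/.OXO
ply 2, X at XOXO/..XO | (1,0)=+0→XOXO/X.XO*; (1,1)=+0→XOXO/.XXO
ply 3, O at XOXO/X.XO | (1,1)=+0→XOXO/XOXO*
ply 4: XOXO/XOXO is terminal +0 (X); from X.XO/..XO depth 8

O's best at [X.XO/..XO]: (0,1)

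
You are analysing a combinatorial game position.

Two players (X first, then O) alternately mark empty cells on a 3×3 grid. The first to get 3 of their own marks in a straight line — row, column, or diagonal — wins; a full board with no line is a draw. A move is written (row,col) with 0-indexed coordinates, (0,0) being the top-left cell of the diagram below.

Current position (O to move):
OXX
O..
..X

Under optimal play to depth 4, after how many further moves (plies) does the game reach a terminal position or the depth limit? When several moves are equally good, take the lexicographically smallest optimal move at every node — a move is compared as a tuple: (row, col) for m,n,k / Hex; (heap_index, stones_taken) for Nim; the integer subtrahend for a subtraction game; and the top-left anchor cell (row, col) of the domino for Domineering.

p1 O@[OXX/O../..X]: (1,1)[OXX/OO./..X]-1 (1,2)[OXX/O.O/..X]+1* (2,0)[OXX/O../O.X]+1 (2,1)[OXX/O../.OX]-1
p2 X@[OXX/O.O/..X]: (1,1)[OXX/OXO/..X]-1* (2,0)[OXX/O.O/X.X]-1 (2,1)[OXX/O.O/.XX]-1
p3 O@[OXX/OXO/..X]: (2,0)[OXX/OXO/O.X]+1* (2,1)[OXX/OXO/.OX]-1
p4 X@[OXX/OXO/O.X] terminal -1; root [OXX/O../..X] d4

PV length from [OXX/O../..X]: 3 plies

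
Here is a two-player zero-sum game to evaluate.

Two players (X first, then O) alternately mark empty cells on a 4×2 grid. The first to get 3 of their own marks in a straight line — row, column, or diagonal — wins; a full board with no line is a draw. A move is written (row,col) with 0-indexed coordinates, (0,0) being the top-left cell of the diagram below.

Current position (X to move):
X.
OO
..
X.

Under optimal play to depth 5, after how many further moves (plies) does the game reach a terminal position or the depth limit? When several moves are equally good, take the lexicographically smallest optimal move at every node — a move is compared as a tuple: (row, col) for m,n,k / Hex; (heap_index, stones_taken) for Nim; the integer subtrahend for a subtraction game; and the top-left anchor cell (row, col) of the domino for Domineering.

PV length from [X./OO/../X.]: 4 plies

[X./OO/../X.] X move#1: (0,1):+0/XX/OO/../X.*, (2,0):-1/X./OO/X./X., (2,1):+0/X./OO/.X/X., (3,1):+0/X./OO/../XX
[XX/OO/../X.] O move#2: (2,0):+0/XX/OO/O./X.*, (2,1):+0/XX/OO/.O/X., (3,1):+0/XX/OO/../XO
[XX/OO/O./X.] X move#3: (2,1):+0/XX/OO/OX/X.*, (3,1):+0/XX/OO/O./XX
[XX/OO/OX/X.] O move#4: (3,1):+0/XX/OO/OX/XO*
[XX/OO/OX/XO] end (terminal +0, X#5); searched X./OO/../X. to 5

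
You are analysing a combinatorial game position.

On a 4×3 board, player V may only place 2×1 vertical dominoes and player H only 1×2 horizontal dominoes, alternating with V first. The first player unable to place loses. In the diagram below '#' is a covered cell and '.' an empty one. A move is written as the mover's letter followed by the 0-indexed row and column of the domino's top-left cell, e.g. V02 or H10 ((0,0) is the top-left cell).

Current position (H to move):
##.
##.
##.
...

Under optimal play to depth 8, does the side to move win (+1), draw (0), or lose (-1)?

value(##./##./##./..., H) = -1

ply 1, H at ##./##./##./... | H30=-1→##./##./##./##.*; H31=-1→##./##./##./.##
ply 2, V at ##./##./##./##. | V02=+1→###/###/##./##.*; V12=+1→##./###/###/##.; V22=+1→##./##./###/###
ply 3: ###/###/##./##. is terminal -1 (H); from ##./##./##./... depth 8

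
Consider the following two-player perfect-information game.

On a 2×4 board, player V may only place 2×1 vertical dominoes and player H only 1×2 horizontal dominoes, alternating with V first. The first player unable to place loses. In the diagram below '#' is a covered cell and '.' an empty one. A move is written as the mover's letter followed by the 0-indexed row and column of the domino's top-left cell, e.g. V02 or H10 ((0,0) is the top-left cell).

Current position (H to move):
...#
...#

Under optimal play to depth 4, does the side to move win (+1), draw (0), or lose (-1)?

value(...#/...#, H) = +1

p1 H@[...#/...#]: H00[##.#/...#]+1* H01[.###/...#]+1 H10[...#/##.#]+1 H11[...#/.###]+1
p2 V@[##.#/...#]: V02[####/..##]-1*
p3 H@[####/..##]: H10[####/####]+1*
p4 V@[####/####] terminal -1; root [...#/...#] d4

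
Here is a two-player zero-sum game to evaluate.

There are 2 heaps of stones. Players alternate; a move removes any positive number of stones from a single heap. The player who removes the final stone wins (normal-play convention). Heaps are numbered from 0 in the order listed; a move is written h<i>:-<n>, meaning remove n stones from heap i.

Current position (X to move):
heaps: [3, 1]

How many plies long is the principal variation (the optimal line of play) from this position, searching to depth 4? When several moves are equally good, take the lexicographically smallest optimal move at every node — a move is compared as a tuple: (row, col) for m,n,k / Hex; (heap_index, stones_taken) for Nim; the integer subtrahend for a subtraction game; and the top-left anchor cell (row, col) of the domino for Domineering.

PV length from [(3,1)]: 3 plies

p1 X@[(3,1)]: h0:-1[(2,1)]-1 h0:-2[(1,1)]+1* h0:-3[(0,1)]-1 h1:-1[(3,0)]-1
p2 O@[(1,1)]: h0:-1[(0,1)]-1* h1:-1[(1,0)]-1
p3 X@[(0,1)]: h1:-1[(0,0)]+1*
p4 O@[(0,0)] terminal -1; root [(3,1)] d4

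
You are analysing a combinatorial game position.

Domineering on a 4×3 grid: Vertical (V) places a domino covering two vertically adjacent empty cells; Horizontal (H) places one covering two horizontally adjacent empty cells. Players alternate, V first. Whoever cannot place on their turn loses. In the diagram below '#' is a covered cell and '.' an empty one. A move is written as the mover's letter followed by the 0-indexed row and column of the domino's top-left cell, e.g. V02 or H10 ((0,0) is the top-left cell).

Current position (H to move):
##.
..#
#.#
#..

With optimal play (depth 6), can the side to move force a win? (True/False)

[##./..#/#.#/#..] H move#1: H10:-1/##./###/#.#/#..*, H31:-1/##./..#/#.#/###
[##./###/#.#/#..] V move#2: V21:+1/##./###/###/##.*
[##./###/###/##.] end (terminal -1, H#3); searched ##./..#/#.#/#.. to 6

H winning at [##./..#/#.#/#..]: False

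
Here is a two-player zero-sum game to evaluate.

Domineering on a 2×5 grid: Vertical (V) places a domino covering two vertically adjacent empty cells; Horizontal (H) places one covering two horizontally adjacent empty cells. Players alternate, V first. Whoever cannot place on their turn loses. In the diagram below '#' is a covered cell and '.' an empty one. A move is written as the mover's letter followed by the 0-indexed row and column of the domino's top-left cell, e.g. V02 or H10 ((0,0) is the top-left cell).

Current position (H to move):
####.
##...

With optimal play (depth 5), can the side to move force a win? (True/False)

ply 1, H at ####./##... | H12=-1→####./####.; H13=+1→####./##.##*
ply 2: ####./##.## is terminal -1 (V); from ####./##... depth 5

H winning at [####./##...]: True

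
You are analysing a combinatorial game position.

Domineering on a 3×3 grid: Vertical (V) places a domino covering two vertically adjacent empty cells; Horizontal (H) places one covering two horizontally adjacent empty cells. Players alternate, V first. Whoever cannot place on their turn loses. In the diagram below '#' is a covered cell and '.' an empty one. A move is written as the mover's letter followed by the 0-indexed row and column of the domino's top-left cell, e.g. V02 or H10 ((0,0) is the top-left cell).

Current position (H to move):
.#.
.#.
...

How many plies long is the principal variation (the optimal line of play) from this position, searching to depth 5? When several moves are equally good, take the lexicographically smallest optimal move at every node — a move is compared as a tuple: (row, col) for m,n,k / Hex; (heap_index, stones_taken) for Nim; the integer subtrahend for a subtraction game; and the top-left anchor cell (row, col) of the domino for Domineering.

ply 1, H at .#./.#./... | H20=-1→.#./.#./##.*; H21=-1→.#./.#./.##
ply 2, V at .#./.#./##. | V00=+1→##./##./##.*; V02=+1→.##/.##/##.; V12=+1→.#./.##/###
ply 3: ##./##./##. is terminal -1 (H); from .#./.#./... depth 5

PV length from [.#./.#./...]: 2 plies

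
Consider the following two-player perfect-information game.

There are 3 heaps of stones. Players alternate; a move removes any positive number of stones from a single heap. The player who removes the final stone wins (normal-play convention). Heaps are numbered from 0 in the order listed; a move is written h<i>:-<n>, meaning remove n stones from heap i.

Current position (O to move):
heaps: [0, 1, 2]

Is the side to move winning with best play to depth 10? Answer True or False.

[(0,1,2)] O move#1: h1:-1:-1/(0,0,2), h2:-1:+1/(0,1,1)*, h2:-2:-1/(0,1,0)
[(0,1,1)] X move#2: h1:-1:-1/(0,0,1)*, h2:-1:-1/(0,1,0)
[(0,0,1)] O move#3: h2:-1:+1/(0,0,0)*
[(0,0,0)] end (terminal -1, X#4); searched (0,1,2) to 10

O winning at [(0,1,2)]: True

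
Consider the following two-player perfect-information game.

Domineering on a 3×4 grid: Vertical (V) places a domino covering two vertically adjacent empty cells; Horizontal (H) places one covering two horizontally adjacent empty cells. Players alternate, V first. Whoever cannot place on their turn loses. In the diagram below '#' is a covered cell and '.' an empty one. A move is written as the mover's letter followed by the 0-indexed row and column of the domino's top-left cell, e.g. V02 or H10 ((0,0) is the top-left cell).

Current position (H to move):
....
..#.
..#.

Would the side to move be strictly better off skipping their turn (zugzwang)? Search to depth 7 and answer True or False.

p1 H@[..../..#./..#.]: H00[##../..#./..#.]-1 H01[.##./..#./..#.]-1 H02[..##/..#./..#.]-1 H10[..../###./..#.]+1* H20[..../..#./###.]-1
p2 V@[..../###./..#.]: V03[...#/####/..#.]-1* V13[..../####/..##]-1
p3 H@[...#/####/..#.]: H00[##.#/####/..#.]+1* H01[.###/####/..#.]+1 H20[...#/####/###.]+1
p4 V@[##.#/####/..#.] terminal -1; root [..../..#./..#.] d7
suppose H passes — search the same position with V to move:
pass> p1 V@[..../..#./..#.]: V00[#.../#.#./..#.]+1* V01[.#../.##./..#.]+1 V03[...#/..##/..#.]-1 V10[..../#.#./#.#.]+1 V11[..../.##./.##.]+1 V13[..../..##/..##]-1
pass> p2 H@[#.../#.#./..#.]: H01[###./#.#./..#.]-1* H02[#.##/#.#./..#.]-1 H20[#.../#.#./###.]-1
pass> p3 V@[###./#.#./..#.]: V03[####/#.##/..#.]-1 V11[###./###./.##.]+1* V13[###./#.##/..##]-1
pass> p4 H@[###./###./.##.] terminal -1; root [..../..#./..#.] d7
for H: play +1, pass -1

zugzwang(..../..#./..#., H) = False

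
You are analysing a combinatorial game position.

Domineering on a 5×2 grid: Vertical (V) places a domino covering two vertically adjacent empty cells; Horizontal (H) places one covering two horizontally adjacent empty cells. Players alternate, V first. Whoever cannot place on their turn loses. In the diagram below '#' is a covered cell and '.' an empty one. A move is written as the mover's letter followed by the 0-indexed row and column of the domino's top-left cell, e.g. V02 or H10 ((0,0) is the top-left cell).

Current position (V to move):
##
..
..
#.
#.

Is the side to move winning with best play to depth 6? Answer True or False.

V winning at [##/../../#./#.]: True

ply 1, V at ##/../../#./#. | V10=+1→##/#./#./#./#.*; V11=+1→##/.#/.#/#./#.; V21=-1→##/../.#/##/#.; V31=-1→##/../../##/##
ply 2: ##/#./#./#./#. is terminal -1 (H); from ##/../../#./#. depth 6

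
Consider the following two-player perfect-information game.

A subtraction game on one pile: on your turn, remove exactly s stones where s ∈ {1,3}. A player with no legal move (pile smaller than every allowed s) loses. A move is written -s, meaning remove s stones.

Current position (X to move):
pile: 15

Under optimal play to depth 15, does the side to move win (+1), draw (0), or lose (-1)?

p1 X@[15]: -1[14]+1* -3[12]+1
p2 O@[14]: -1[13]-1* -3[11]-1
p3 X@[13]: -1[12]+1* -3[10]+1
p4 O@[12]: -1[11]-1* -3[9]-1
p5 X@[11]: -1[10]+1* -3[8]+1
p6 O@[10]: -1[9]-1* -3[7]-1
p7 X@[9]: -1[8]+1* -3[6]+1
p8 O@[8]: -1[7]-1* -3[5]-1
p9 X@[7]: -1[6]+1* -3[4]+1
p10 O@[6]: -1[5]-1* -3[3]-1
p11 X@[5]: -1[4]+1* -3[2]+1
p12 O@[4]: -1[3]-1* -3[1]-1
p13 X@[3]: -1[2]+1* -3[0]+1
p14 O@[2]: -1[1]-1*
p15 X@[1]: -1[0]+1*
p16 O@[0] terminal -1; root [15] d15

value(15, X) = +1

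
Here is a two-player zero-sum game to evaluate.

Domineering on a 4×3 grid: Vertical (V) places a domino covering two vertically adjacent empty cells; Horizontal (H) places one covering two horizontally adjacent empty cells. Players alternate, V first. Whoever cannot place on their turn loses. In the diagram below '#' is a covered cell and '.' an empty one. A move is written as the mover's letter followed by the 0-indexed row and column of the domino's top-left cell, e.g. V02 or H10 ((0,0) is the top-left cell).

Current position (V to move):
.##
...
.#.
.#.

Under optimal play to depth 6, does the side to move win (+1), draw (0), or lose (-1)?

value(.##/.../.#./.#., V) = +1

[.##/.../.#./.#.] V move#1: V00:+1/###/#../.#./.#.*, V10:+1/.##/#../##./.#., V12:+1/.##/..#/.##/.#., V20:+1/.##/.../##./##., V22:+1/.##/.../.##/.##
[###/#../.#./.#.] H move#2: H11:-1/###/###/.#./.#.*
[###/###/.#./.#.] V move#3: V20:+1/###/###/##./##.*, V22:+1/###/###/.##/.##
[###/###/##./##.] end (terminal -1, H#4); searched .##/.../.#./.#. to 6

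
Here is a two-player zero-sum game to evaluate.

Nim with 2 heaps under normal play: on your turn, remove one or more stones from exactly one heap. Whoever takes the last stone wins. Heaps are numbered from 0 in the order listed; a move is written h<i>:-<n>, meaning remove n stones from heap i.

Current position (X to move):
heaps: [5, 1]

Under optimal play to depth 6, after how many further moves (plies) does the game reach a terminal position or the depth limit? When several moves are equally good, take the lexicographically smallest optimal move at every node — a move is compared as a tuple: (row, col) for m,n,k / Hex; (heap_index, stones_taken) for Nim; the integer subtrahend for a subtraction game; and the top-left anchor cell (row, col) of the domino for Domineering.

ply 1, X at (5,1) | h0:-1=-1→(4,1); h0:-2=-1→(3,1); h0:-3=-1→(2,1); h0:-4=+1→(1,1)*; h0:-5=-1→(0,1); h1:-1=-1→(5,0)
ply 2, O at (1,1) | h0:-1=-1→(0,1)*; h1:-1=-1→(1,0)
ply 3, X at (0,1) | h1:-1=+1→(0,0)*
ply 4: (0,0) is terminal -1 (O); from (5,1) depth 6

PV length from [(5,1)]: 3 plies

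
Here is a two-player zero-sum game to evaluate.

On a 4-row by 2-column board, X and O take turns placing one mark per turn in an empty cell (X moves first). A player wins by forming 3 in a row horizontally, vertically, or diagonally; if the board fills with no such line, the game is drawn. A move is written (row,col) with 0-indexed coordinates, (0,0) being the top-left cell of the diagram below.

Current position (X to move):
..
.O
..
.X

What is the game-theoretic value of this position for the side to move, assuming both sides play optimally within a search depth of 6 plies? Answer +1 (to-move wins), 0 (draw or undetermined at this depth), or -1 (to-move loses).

p1 X@[../.O/../.X]: (0,0)[X./.O/../.X]+0* (0,1)[.X/.O/../.X]+0 (1,0)[../XO/../.X]+0 (2,0)[../.O/X./.X]+0 (2,1)[../.O/.X/.X]+0 (3,0)[../.O/../XX]+0
p2 O@[X./.O/../.X]: (0,1)[XO/.O/../.X]+0* (1,0)[X./OO/../.X]+0 (2,0)[X./.O/O./.X]+0 (2,1)[X./.O/.O/.X]+0 (3,0)[X./.O/../OX]+0
p3 X@[XO/.O/../.X]: (1,0)[XO/XO/../.X]-1 (2,0)[XO/.O/X./.X]-1 (2,1)[XO/.O/.X/.X]+0* (3,0)[XO/.O/../XX]-1
p4 O@[XO/.O/.X/.X]: (1,0)[XO/OO/.X/.X]+0* (2,0)[XO/.O/OX/.X]+0 (3,0)[XO/.O/.X/OX]+0
p5 X@[XO/OO/.X/.X]: (2,0)[XO/OO/XX/.X]+0* (3,0)[XO/OO/.X/XX]+0
p6 O@[XO/OO/XX/.X]: (3,0)[XO/OO/XX/OX]+0*
p7 X@[XO/OO/XX/OX] terminal +0; root [../.O/../.X] d6

value(../.O/../.X, X) = 0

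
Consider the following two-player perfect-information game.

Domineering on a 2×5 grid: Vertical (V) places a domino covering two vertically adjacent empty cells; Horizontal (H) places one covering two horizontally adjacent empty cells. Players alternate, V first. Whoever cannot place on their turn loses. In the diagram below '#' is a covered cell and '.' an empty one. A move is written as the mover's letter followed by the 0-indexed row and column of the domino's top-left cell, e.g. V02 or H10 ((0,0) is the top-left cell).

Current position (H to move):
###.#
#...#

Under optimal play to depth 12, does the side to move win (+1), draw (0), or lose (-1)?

value(###.#/#...#, H) = +1

[###.#/#...#] H move#1: H11:-1/###.#/###.#, H12:+1/###.#/#.###*
[###.#/#.###] end (terminal -1, V#2); searched ###.#/#...# to 12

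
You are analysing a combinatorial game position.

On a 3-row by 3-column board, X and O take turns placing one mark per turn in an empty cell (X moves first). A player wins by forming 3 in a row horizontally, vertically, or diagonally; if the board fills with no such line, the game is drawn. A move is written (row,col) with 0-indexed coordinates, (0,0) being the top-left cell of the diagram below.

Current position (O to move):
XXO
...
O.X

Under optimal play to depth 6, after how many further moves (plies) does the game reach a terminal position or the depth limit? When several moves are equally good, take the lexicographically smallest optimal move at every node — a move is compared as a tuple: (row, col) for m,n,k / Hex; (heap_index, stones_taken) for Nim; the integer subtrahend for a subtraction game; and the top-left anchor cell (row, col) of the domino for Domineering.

PV length from [XXO/.../O.X]: 1 ply

[XXO/.../O.X] O move#1: (1,0):-1/XXO/O../O.X, (1,1):+1/XXO/.O./O.X*, (1,2):-1/XXO/..O/O.X, (2,1):-1/XXO/.../OOX
[XXO/.O./O.X] end (terminal -1, X#2); searched XXO/.../O.X to 6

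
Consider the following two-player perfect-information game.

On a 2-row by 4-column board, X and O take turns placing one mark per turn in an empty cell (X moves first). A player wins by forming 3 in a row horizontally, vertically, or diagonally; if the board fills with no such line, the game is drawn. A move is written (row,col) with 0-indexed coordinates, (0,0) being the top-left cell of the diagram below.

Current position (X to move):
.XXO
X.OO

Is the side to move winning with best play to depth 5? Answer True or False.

ply 1, X at .XXO/X.OO | (0,0)=+1→XXXO/X.OO*; (1,1)=+0→.XXO/XXOO
ply 2: XXXO/X.OO is terminal -1 (O); from .XXO/X.OO depth 5

X winning at [.XXO/X.OO]: True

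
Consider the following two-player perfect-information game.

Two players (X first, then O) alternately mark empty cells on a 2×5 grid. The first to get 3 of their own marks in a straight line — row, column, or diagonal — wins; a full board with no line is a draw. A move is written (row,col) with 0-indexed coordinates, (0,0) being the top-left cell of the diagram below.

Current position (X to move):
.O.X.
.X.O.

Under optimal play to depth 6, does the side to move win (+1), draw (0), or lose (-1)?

value(.O.X./.X.O., X) = 0

[.O.X./.X.O.] X move#1: (0,0):+0/XO.X./.X.O.*, (0,2):+0/.OXX./.X.O., (0,4):+0/.O.XX/.X.O., (1,0):+0/.O.X./XX.O., (1,2):+0/.O.X./.XXO., (1,4):+0/.O.X./.X.OX
[XO.X./.X.O.] O move#2: (0,2):+0/XOOX./.X.O.*, (0,4):+0/XO.XO/.X.O., (1,0):+0/XO.X./OX.O., (1,2):+0/XO.X./.XOO., (1,4):+0/XO.X./.X.OO
[XOOX./.X.O.] X move#3: (0,4):+0/XOOXX/.X.O.*, (1,0):+0/XOOX./XX.O., (1,2):+0/XOOX./.XXO., (1,4):+0/XOOX./.X.OX
[XOOXX/.X.O.] O move#4: (1,0):+0/XOOXX/OX.O.*, (1,2):+0/XOOXX/.XOO., (1,4):+0/XOOXX/.X.OO
[XOOXX/OX.O.] X move#5: (1,2):+0/XOOXX/OXXO.*, (1,4):+0/XOOXX/OX.OX
[XOOXX/OXXO.] O move#6: (1,4):+0/XOOXX/OXXOO*
[XOOXX/OXXOO] end (terminal +0, X#7); searched .O.X./.X.O. to 6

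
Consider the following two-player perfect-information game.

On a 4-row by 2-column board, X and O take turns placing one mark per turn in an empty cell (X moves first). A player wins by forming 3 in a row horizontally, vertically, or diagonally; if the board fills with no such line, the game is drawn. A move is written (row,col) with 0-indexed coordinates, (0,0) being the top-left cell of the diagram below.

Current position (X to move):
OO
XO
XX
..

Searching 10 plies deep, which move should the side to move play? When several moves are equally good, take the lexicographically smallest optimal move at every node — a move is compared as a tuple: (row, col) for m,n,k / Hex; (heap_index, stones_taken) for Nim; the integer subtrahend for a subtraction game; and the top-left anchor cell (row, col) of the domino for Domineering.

p1 X@[OO/XO/XX/..]: (3,0)[OO/XO/XX/X.]+1* (3,1)[OO/XO/XX/.X]+0
p2 O@[OO/XO/XX/X.] terminal -1; root [OO/XO/XX/..] d10

X's best at [OO/XO/XX/..]: (3,0)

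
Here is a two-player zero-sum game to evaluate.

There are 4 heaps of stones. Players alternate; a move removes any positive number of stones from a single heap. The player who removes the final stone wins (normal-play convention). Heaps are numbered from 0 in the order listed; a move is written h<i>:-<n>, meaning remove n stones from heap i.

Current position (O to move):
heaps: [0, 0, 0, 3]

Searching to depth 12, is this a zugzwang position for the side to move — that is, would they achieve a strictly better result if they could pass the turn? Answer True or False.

zugzwang((0,0,0,3), O) = False

ply 1, O at (0,0,0,3) | h3:-1=-1→(0,0,0,2); h3:-2=-1→(0,0,0,1); h3:-3=+1→(0,0,0,0)*
ply 2: (0,0,0,0) is terminal -1 (X); from (0,0,0,3) depth 12
pass branch (X moves first from the same position):
  | ply 1, X at (0,0,0,3) | h3:-1=-1→(0,0,0,2); h3:-2=-1→(0,0,0,1); h3:-3=+1→(0,0,0,0)*
  | ply 2: (0,0,0,0) is terminal -1 (O); from (0,0,0,3) depth 12
O moving scores +1; O passing scores -1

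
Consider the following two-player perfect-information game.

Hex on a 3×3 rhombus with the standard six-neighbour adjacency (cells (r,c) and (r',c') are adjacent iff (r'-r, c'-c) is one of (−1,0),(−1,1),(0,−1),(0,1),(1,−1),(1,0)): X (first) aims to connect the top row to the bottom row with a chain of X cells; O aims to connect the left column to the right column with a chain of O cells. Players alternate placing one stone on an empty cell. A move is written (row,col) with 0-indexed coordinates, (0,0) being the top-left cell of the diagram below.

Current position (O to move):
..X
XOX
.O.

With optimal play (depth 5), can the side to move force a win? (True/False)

O winning at [..X/XOX/.O.]: False

ply 1, O at ..X/XOX/.O. | (0,0)=-1→O.X/XOX/.O.*; (0,1)=-1→.OX/XOX/.O.; (2,0)=-1→..X/XOX/OO.; (2,2)=-1→..X/XOX/.OO
ply 2, X at O.X/XOX/.O. | (0,1)=+1→OXX/XOX/.O.*; (2,0)=+1→O.X/XOX/XO.; (2,2)=+1→O.X/XOX/.OX
ply 3, O at OXX/XOX/.O. | (2,0)=-1→OXX/XOX/OO.*; (2,2)=-1→OXX/XOX/.OO
ply 4, X at OXX/XOX/OO. | (2,2)=+1→OXX/XOX/OOX*
ply 5: OXX/XOX/OOX is terminal -1 (O); from ..X/XOX/.O. depth 5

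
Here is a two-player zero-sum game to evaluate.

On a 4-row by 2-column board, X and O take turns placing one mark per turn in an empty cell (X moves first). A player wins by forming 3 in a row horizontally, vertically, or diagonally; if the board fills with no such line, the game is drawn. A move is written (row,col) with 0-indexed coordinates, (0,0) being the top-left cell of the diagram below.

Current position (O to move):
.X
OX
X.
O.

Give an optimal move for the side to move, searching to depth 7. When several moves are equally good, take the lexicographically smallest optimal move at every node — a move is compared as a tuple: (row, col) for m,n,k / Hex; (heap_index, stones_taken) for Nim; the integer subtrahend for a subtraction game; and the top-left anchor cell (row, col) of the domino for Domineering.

p1 O@[.X/OX/X./O.]: (0,0)[OX/OX/X./O.]-1 (2,1)[.X/OX/XO/O.]+0* (3,1)[.X/OX/X./OO]-1
p2 X@[.X/OX/XO/O.]: (0,0)[XX/OX/XO/O.]+0* (3,1)[.X/OX/XO/OX]+0
p3 O@[XX/OX/XO/O.]: (3,1)[XX/OX/XO/OO]+0*
p4 X@[XX/OX/XO/OO] terminal +0; root [.X/OX/X./O.] d7

O's best at [.X/OX/X./O.]: (2,1)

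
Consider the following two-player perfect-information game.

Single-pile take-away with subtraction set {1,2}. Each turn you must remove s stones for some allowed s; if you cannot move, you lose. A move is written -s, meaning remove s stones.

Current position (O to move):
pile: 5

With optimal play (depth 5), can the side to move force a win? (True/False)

[5] O move#1: -1:-1/4, -2:+1/3*
[3] X move#2: -1:-1/2*, -2:-1/1
[2] O move#3: -1:-1/1, -2:+1/0*
[0] end (terminal -1, X#4); searched 5 to 5

O winning at [5]: True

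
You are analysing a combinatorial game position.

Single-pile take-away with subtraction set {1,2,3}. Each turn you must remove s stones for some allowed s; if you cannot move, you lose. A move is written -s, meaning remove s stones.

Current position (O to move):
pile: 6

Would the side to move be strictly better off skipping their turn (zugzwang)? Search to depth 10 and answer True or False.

zugzwang(6, O) = False

[6] O move#1: -1:-1/5, -2:+1/4*, -3:-1/3
[4] X move#2: -1:-1/3*, -2:-1/2, -3:-1/1
[3] O move#3: -1:-1/2, -2:-1/1, -3:+1/0*
[0] end (terminal -1, X#4); searched 6 to 10
pass branch (X moves first from the same position):
  | [6] X move#1: -1:-1/5, -2:+1/4*, -3:-1/3
  | [4] O move#2: -1:-1/3*, -2:-1/2, -3:-1/1
  | [3] X move#3: -1:-1/2, -2:-1/1, -3:+1/0*
  | [0] end (terminal -1, O#4); searched 6 to 10
O moving scores +1; O passing scores -1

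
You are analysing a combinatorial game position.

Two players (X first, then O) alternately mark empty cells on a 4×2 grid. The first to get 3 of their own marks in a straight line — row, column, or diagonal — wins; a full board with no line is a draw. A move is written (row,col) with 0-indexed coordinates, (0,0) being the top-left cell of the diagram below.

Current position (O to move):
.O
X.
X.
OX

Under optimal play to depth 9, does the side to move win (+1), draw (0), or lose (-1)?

ply 1, O at .O/X./X./OX | (0,0)=+0→OO/X./X./OX*; (1,1)=-1→.O/XO/X./OX; (2,1)=-1→.O/X./XO/OX
ply 2, X at OO/X./X./OX | (1,1)=+0→OO/XX/X./OX*; (2,1)=+0→OO/X./XX/OX
ply 3, O at OO/XX/X./OX | (2,1)=+0→OO/XX/XO/OX*
ply 4: OO/XX/XO/OX is terminal +0 (X); from .O/X./X./OX depth 9

value(.O/X./X./OX, O) = 0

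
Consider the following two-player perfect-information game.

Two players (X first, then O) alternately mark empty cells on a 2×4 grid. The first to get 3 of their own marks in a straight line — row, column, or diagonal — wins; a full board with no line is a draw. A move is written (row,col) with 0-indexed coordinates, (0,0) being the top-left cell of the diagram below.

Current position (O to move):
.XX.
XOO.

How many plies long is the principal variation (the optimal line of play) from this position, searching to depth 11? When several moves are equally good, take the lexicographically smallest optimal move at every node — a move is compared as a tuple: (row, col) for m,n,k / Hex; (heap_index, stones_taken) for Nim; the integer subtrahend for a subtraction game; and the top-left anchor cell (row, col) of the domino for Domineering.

[.XX./XOO.] O move#1: (0,0):-1/OXX./XOO., (0,3):-1/.XXO/XOO., (1,3):+1/.XX./XOOO*
[.XX./XOOO] end (terminal -1, X#2); searched .XX./XOO. to 11

PV length from [.XX./XOO.]: 1 ply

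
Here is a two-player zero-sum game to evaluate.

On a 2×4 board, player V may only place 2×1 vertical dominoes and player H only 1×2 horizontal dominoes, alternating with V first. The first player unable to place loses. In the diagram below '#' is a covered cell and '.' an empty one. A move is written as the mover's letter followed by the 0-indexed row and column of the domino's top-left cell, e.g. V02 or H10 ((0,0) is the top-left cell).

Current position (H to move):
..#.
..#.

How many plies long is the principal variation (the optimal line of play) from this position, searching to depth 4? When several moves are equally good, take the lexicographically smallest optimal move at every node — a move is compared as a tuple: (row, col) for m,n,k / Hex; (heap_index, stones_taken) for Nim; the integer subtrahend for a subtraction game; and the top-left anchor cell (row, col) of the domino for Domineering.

PV length from [..#./..#.]: 3 plies

ply 1, H at ..#./..#. | H00=+1→###./..#.*; H10=+1→..#./###.
ply 2, V at ###./..#. | V03=-1→####/..##*
ply 3, H at ####/..## | H10=+1→####/####*
ply 4: ####/#### is terminal -1 (V); from ..#./..#. depth 4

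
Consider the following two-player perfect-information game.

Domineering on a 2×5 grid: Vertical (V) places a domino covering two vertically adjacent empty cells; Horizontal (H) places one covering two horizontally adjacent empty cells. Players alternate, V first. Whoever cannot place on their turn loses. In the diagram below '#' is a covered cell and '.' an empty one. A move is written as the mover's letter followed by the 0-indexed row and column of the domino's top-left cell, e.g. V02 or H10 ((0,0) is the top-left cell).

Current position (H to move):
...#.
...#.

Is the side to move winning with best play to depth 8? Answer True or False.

ply 1, H at ...#./...#. | H00=-1→##.#./...#.*; H01=-1→.###./...#.; H10=-1→...#./##.#.; H11=-1→...#./.###.
ply 2, V at ##.#./...#. | V02=+1→####./..##.*; V04=-1→##.##/...##
ply 3, H at ####./..##. | H10=-1→####./####.*
ply 4, V at ####./####. | V04=+1→#####/#####*
ply 5: #####/##### is terminal -1 (H); from ...#./...#. depth 8

H winning at [...#./...#.]: False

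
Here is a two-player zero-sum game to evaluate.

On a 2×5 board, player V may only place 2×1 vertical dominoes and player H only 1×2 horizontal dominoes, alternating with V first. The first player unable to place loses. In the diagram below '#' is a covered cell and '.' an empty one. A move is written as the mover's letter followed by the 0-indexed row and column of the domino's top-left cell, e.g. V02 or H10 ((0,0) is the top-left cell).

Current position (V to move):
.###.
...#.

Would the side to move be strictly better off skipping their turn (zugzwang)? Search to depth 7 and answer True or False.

p1 V@[.###./...#.]: V00[####./#..#.]+1* V04[.####/...##]-1
p2 H@[####./#..#.]: H11[####./####.]-1*
p3 V@[####./####.]: V04[#####/#####]+1*
p4 H@[#####/#####] terminal -1; root [.###./...#.] d7
if V skipped the turn, H would face:
~ p1 H@[.###./...#.]: H10[.###./##.#.]-1* H11[.###./.###.]-1
~ p2 V@[.###./##.#.]: V04[.####/##.##]+1*
~ p3 H@[.####/##.##] terminal -1; root [.###./...#.] d7
compare (V): move=+1 vs pass=+1

zugzwang(.###./...#., V) = False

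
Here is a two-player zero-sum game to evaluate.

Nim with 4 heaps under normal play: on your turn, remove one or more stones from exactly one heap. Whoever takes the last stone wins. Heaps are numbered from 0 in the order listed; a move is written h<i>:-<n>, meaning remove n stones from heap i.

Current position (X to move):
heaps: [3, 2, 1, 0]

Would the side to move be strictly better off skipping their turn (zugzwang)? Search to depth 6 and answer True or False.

zugzwang((3,2,1,0), X) = True

[(3,2,1,0)] X move#1: h0:-1:-1/(2,2,1,0)*, h0:-2:-1/(1,2,1,0), h0:-3:-1/(0,2,1,0), h1:-1:-1/(3,1,1,0), h1:-2:-1/(3,0,1,0), h2:-1:-1/(3,2,0,0)
[(2,2,1,0)] O move#2: h0:-1:-1/(1,2,1,0), h0:-2:-1/(0,2,1,0), h1:-1:-1/(2,1,1,0), h1:-2:-1/(2,0,1,0), h2:-1:+1/(2,2,0,0)*
[(2,2,0,0)] X move#3: h0:-1:-1/(1,2,0,0)*, h0:-2:-1/(0,2,0,0), h1:-1:-1/(2,1,0,0), h1:-2:-1/(2,0,0,0)
[(1,2,0,0)] O move#4: h0:-1:-1/(0,2,0,0), h1:-1:+1/(1,1,0,0)*, h1:-2:-1/(1,0,0,0)
[(1,1,0,0)] X move#5: h0:-1:-1/(0,1,0,0)*, h1:-1:-1/(1,0,0,0)
[(0,1,0,0)] O move#6: h1:-1:+1/(0,0,0,0)*
[(0,0,0,0)] end (terminal -1, X#7); searched (3,2,1,0) to 6
pass branch (O moves first from the same position):
  | [(3,2,1,0)] O move#1: h0:-1:-1/(2,2,1,0)*, h0:-2:-1/(1,2,1,0), h0:-3:-1/(0,2,1,0), h1:-1:-1/(3,1,1,0), h1:-2:-1/(3,0,1,0), h2:-1:-1/(3,2,0,0)
  | [(2,2,1,0)] X move#2: h0:-1:-1/(1,2,1,0), h0:-2:-1/(0,2,1,0), h1:-1:-1/(2,1,1,0), h1:-2:-1/(2,0,1,0), h2:-1:+1/(2,2,0,0)*
  | [(2,2,0,0)] O move#3: h0:-1:-1/(1,2,0,0)*, h0:-2:-1/(0,2,0,0), h1:-1:-1/(2,1,0,0), h1:-2:-1/(2,0,0,0)
  | [(1,2,0,0)] X move#4: h0:-1:-1/(0,2,0,0), h1:-1:+1/(1,1,0,0)*, h1:-2:-1/(1,0,0,0)
  | [(1,1,0,0)] O move#5: h0:-1:-1/(0,1,0,0)*, h1:-1:-1/(1,0,0,0)
  | [(0,1,0,0)] X move#6: h1:-1:+1/(0,0,0,0)*
  | [(0,0,0,0)] end (terminal -1, O#7); searched (3,2,1,0) to 6
X moving scores -1; X passing scores +1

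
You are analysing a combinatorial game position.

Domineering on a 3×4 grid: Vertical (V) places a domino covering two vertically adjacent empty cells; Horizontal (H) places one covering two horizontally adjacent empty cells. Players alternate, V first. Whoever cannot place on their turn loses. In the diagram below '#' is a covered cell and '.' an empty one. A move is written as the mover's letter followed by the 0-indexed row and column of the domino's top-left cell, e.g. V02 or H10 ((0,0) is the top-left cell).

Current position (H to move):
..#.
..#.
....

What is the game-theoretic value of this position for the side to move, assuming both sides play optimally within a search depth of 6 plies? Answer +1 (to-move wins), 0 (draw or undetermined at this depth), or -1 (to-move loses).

ply 1, H at ..#./..#./.... | H00=-1→###./..#./....; H10=+1→..#./###./....*; H20=-1→..#./..#./##..; H21=-1→..#./..#./.##.; H22=-1→..#./..#./..##
ply 2, V at ..#./###./.... | V03=-1→..##/####/....*; V13=-1→..#./####/...#
ply 3, H at ..##/####/.... | H00=+1→####/####/....*; H20=+1→..##/####/##..; H21=+1→..##/####/.##.; H22=+1→..##/####/..##
ply 4: ####/####/.... is terminal -1 (V); from ..#./..#./.... depth 6

value(..#./..#./...., H) = +1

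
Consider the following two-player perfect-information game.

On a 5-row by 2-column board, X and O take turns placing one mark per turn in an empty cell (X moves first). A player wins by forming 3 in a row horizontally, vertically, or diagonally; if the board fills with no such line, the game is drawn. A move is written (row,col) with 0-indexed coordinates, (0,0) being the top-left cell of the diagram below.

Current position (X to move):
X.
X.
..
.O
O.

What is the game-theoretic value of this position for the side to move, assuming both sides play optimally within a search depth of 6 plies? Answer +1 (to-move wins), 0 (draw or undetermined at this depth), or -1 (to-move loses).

value(X./X./../.O/O., X) = +1

ply 1, X at X./X./../.O/O. | (0,1)=-1→XX/X./../.O/O.; (1,1)=+0→X./XX/../.O/O.; (2,0)=+1→X./X./X./.O/O.*; (2,1)=+0→X./X./.X/.O/O.; (3,0)=+0→X./X./../XO/O.; (4,1)=+0→X./X./../.O/OX
ply 2: X./X./X./.O/O. is terminal -1 (O); from X./X./../.O/O. depth 6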